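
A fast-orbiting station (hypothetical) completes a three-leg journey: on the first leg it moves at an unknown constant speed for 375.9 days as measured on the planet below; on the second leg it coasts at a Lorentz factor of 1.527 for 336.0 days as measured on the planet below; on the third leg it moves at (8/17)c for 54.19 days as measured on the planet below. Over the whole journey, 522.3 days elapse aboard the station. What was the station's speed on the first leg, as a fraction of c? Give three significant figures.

β = 0.736

Leg 1: speed unknown; τ_1 = 375.9/γ_1.
Leg 2: γ = 1.527; τ_2 = 336.0/1.527 = 220.0 days.
Leg 3: γ = 1/√(1 − (8/17)²) = 17/15 ≈ 1.133; τ_3 = 54.19/1.133 = 47.81 days.
Total proper time: τ_1 + 220.0 + 47.81 = 522.3, so τ_1 = 522.3 − 267.9 = 254.4 days.
γ_1 = 375.9/254.4 = 1.477; β = √(1 − 1/γ²) = √0.5418.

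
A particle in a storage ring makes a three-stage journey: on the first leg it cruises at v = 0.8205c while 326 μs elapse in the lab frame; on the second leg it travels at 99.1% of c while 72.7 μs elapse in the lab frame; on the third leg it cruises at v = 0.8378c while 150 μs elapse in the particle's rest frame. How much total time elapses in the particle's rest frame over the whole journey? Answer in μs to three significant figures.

τ = 346 μs

Leg 1: γ = 1/√(1 − 0.8205²) = 1/√0.3268 = 1.749; τ_1 = 326/1.749 = 186.4 μs.
Leg 2: β = 0.991; γ = 1/√(1 − 0.991²) = 1/√0.01792 = 7.470; τ_2 = 72.7/7.470 = 9.732 μs.
Leg 3: 150 μs is already measured in the particle's rest frame.
Total: 186.4 + 9.732 + 150.0 μs.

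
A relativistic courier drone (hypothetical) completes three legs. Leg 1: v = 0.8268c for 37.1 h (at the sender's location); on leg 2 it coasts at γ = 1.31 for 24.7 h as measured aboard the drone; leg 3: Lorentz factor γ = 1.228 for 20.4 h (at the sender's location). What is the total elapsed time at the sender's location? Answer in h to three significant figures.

Δt = 89.9 h

Leg 1: 37.1 h is already measured at the sender's location.
Leg 2: γ = 1.31; Δt_2 = 1.310 × 24.7 = 32.36 h.
Leg 3: 20.4 h is already measured at the sender's location.
Total: 37.10 + 32.36 + 20.40 h.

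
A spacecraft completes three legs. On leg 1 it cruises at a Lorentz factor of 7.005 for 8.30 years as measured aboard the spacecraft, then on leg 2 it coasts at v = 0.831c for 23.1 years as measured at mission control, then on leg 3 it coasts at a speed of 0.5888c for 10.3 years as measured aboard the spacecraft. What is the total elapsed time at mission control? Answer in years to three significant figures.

Leg 1: γ = 7.005; Δt_1 = 7.005 × 8.30 = 58.14 years.
Leg 2: 23.1 years is already measured at mission control.
Leg 3: γ = 1/√(1 − 0.5888²) = 1/√0.6533 = 1.237; Δt_3 = 1.237 × 10.3 = 12.74 years.
Total: 58.14 + 23.10 + 12.74 years.

Δt = 94.0 years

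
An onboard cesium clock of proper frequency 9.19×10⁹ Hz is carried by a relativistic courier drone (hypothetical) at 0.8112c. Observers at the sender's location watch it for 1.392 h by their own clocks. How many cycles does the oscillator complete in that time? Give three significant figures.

γ = 1/√(1 − 0.8112²) = 1/√0.3420 = 1.710
During 1.392 h of lab time, the oscillator's proper time advances by τ = Δt/γ = 1.392/1.710 = 0.8140 h = 2.930×10³ s.
N = f × τ = 9.19×10⁹ × 2.930×10³ = 2.693×10¹³.

N = 2.69×10¹³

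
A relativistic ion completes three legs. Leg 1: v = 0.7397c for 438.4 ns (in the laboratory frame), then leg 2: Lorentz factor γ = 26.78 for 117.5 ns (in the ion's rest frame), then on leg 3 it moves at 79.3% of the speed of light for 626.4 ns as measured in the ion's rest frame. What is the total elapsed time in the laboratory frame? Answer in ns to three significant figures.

Leg 1: 438.4 ns is already measured in the laboratory frame.
Leg 2: γ = 26.78; Δt_2 = 26.78 × 117.5 = 3147 ns.
Leg 3: β = 0.793; γ = 1/√(1 − 0.793²) = 1/√0.3712 = 1.641; Δt_3 = 1.641 × 626.4 = 1028 ns.
Total: 438.4 + 3147 + 1028 ns.

Δt = 4610 ns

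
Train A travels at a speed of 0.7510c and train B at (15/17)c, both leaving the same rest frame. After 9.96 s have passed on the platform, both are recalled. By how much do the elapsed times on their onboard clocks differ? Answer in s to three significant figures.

A: γ = 1/√(1 − 0.7510²) = 1/√0.4360 = 1.514; τ_A = 9.96/1.514 = 6.577 s.
B: γ = 1/√(1 − (15/17)²) = 17/8 = 2.125; τ_B = 9.96/2.125 = 4.687 s.

|τ_A − τ_B| = 1.89 s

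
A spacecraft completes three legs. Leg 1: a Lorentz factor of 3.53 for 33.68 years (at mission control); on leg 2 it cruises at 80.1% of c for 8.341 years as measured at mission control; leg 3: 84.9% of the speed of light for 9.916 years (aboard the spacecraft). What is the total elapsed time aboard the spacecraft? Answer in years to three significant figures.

Leg 1: γ = 3.53; τ_1 = 33.68/3.530 = 9.541 years.
Leg 2: β = 0.801; γ = 1/√(1 − 0.801²) = 1/√0.3584 = 1.670; τ_2 = 8.341/1.670 = 4.993 years.
Leg 3: 9.916 years is already measured aboard the spacecraft.
Total: 9.541 + 4.993 + 9.916 years.

τ = 24.5 years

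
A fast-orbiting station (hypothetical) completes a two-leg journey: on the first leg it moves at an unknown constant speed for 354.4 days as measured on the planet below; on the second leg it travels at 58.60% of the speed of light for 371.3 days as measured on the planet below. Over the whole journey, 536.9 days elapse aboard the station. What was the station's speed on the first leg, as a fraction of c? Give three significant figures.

β = 0.746

Leg 1: speed unknown; τ_1 = 354.4/γ_1.
Leg 2: β = 0.5860; γ = 1/√(1 − 0.5860²) = 1/√0.6566 = 1.234; τ_2 = 371.3/1.234 = 300.9 days.
Total proper time: τ_1 + 300.9 = 536.9, so τ_1 = 536.9 − 300.9 = 236.0 days.
γ_1 = 354.4/236.0 = 1.501; β = √(1 − 1/γ²) = √0.5564.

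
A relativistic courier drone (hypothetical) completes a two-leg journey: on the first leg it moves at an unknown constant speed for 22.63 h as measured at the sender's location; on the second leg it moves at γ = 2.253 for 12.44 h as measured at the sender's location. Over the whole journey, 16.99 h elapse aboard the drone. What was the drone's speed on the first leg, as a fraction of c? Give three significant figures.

Leg 1: speed unknown; τ_1 = 22.63/γ_1.
Leg 2: γ = 2.253; τ_2 = 12.44/2.253 = 5.522 h.
Total proper time: τ_1 + 5.522 = 16.99, so τ_1 = 16.99 − 5.522 = 11.47 h.
γ_1 = 22.63/11.47 = 1.973; β = √(1 − 1/γ²) = √0.7432.

β = 0.862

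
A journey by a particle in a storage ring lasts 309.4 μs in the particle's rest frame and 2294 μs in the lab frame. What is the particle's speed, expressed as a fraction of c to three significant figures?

The proper time is measured in the particle's rest frame (both events occur at the particle's location); Δt is measured in the lab frame. γ = Δt/τ = 2294/309.4 = 7.414.
β = √(1 − 1/γ²) = √(1 − 0.01819) = √0.9818

β = 0.991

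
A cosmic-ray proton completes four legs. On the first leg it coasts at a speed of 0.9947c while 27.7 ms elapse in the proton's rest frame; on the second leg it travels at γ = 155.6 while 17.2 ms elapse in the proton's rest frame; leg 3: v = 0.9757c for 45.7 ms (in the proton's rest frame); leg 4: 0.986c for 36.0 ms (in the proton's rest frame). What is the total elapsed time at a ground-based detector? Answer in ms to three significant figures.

Leg 1: γ = 1/√(1 − 0.9947²) = 1/√0.01057 = 9.726; Δt_1 = 9.726 × 27.7 = 269.4 ms.
Leg 2: γ = 155.6; Δt_2 = 155.6 × 17.2 = 2676 ms.
Leg 3: γ = 1/√(1 − 0.9757²) = 1/√0.04801 = 4.564; Δt_3 = 4.564 × 45.7 = 208.6 ms.
Leg 4: γ = 1/√(1 − 0.986²) = 1/√0.02780 = 5.997; Δt_4 = 5.997 × 36.0 = 215.9 ms.
Total: 269.4 + 2676 + 208.6 + 215.9 ms.

Δt = 3370 ms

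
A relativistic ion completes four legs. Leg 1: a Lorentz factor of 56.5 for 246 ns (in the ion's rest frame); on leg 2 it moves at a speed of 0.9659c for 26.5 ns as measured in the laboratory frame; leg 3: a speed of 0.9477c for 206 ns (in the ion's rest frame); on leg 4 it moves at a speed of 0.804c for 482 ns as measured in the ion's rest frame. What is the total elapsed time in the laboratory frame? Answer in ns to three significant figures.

Δt = 1.54×10⁴ ns

Leg 1: γ = 56.5; Δt_1 = 56.50 × 246 = 1.390×10⁴ ns.
Leg 2: 26.5 ns is already measured in the laboratory frame.
Leg 3: γ = 1/√(1 − 0.9477²) = 1/√0.1019 = 3.133; Δt_3 = 3.133 × 206 = 645.4 ns.
Leg 4: γ = 1/√(1 − 0.804²) = 1/√0.3536 = 1.682; Δt_4 = 1.682 × 482 = 810.6 ns.
Total: 1.390×10⁴ + 26.50 + 645.4 + 810.6 ns.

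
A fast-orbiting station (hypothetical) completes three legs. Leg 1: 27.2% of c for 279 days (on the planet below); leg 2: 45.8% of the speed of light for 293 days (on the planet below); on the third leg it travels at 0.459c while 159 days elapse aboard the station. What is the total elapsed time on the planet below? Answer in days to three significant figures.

Δt = 751 days

Leg 1: 279 days is already measured on the planet below.
Leg 2: 293 days is already measured on the planet below.
Leg 3: γ = 1/√(1 − 0.459²) = 1/√0.7893 = 1.126; Δt_3 = 1.126 × 159 = 179.0 days.
Total: 279.0 + 293.0 + 179.0 days.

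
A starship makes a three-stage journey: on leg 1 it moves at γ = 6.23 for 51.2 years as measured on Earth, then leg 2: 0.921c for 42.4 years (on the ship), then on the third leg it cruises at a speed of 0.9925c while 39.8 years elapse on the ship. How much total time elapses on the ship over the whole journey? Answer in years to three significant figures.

τ = 90.4 years

Leg 1: γ = 6.23; τ_1 = 51.2/6.230 = 8.218 years.
Leg 2: 42.4 years is already measured on the ship.
Leg 3: 39.8 years is already measured on the ship.
Total: 8.218 + 42.40 + 39.80 years.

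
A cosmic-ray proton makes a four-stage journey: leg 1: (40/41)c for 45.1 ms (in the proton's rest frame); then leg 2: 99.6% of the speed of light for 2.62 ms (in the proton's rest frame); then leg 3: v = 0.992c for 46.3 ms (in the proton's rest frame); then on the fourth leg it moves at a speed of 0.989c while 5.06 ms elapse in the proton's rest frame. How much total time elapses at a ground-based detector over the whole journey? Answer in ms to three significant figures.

Δt = 636 ms

Leg 1: γ = 1/√(1 − (40/41)²) = 41/9 ≈ 4.556; Δt_1 = 4.556 × 45.1 = 205.5 ms.
Leg 2: β = 0.996; γ = 1/√(1 − 0.996²) = 1/√0.007984 = 11.19; Δt_2 = 11.19 × 2.62 = 29.32 ms.
Leg 3: γ = 1/√(1 − 0.992²) = 1/√0.01594 = 7.922; Δt_3 = 7.922 × 46.3 = 366.8 ms.
Leg 4: γ = 1/√(1 − 0.989²) = 1/√0.02188 = 6.761; Δt_4 = 6.761 × 5.06 = 34.21 ms.
Total: 205.5 + 29.32 + 366.8 + 34.21 ms.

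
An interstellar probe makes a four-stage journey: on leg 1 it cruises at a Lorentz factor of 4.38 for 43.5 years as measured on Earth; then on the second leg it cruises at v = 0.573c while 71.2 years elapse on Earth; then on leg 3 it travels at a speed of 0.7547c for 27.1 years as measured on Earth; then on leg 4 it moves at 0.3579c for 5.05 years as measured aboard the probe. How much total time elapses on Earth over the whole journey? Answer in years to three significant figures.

Leg 1: 43.5 years is already measured on Earth.
Leg 2: 71.2 years is already measured on Earth.
Leg 3: 27.1 years is already measured on Earth.
Leg 4: γ = 1/√(1 − 0.3579²) = 1/√0.8719 = 1.071; Δt_4 = 1.071 × 5.05 = 5.408 years.
Total: 43.50 + 71.20 + 27.10 + 5.408 years.

Δt = 147 years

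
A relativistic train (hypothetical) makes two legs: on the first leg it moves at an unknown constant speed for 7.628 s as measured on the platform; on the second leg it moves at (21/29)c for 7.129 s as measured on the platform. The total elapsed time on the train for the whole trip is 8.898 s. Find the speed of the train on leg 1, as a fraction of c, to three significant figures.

Leg 1: speed unknown; τ_1 = 7.628/γ_1.
Leg 2: γ = 1/√(1 − (21/29)²) = 29/20 = 1.450; τ_2 = 7.129/1.450 = 4.917 s.
Total proper time: τ_1 + 4.917 = 8.898, so τ_1 = 8.898 − 4.917 = 3.981 s.
γ_1 = 7.628/3.981 = 1.916; β = √(1 − 1/γ²) = √0.7276.

β = 0.853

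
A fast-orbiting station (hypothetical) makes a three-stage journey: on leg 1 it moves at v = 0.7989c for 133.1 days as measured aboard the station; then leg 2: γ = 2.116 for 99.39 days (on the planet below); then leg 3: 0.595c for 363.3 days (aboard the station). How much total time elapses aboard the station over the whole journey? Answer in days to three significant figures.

τ = 543 days

Leg 1: 133.1 days is already measured aboard the station.
Leg 2: γ = 2.116; τ_2 = 99.39/2.116 = 46.97 days.
Leg 3: 363.3 days is already measured aboard the station.
Total: 133.1 + 46.97 + 363.3 days.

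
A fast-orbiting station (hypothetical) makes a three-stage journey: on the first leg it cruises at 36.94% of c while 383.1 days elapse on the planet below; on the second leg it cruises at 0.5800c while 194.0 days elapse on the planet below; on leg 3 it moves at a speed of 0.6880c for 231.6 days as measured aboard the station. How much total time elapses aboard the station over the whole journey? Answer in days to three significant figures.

τ = 746 days

Leg 1: β = 0.3694; γ = 1/√(1 − 0.3694²) = 1/√0.8635 = 1.076; τ_1 = 383.1/1.076 = 356.0 days.
Leg 2: γ = 1/√(1 − 0.5800²) = 1/√0.6636 = 1.228; τ_2 = 194.0/1.228 = 158.0 days.
Leg 3: 231.6 days is already measured aboard the station.
Total: 356.0 + 158.0 + 231.6 days.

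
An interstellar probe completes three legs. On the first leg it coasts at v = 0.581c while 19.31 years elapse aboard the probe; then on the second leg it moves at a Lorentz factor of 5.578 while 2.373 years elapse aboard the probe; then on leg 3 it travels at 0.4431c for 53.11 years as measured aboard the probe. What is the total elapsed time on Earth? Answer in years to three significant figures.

Leg 1: γ = 1/√(1 − 0.581²) = 1/√0.6624 = 1.229; Δt_1 = 1.229 × 19.31 = 23.73 years.
Leg 2: γ = 5.578; Δt_2 = 5.578 × 2.373 = 13.24 years.
Leg 3: γ = 1/√(1 − 0.4431²) = 1/√0.8037 = 1.115; Δt_3 = 1.115 × 53.11 = 59.24 years.
Total: 23.73 + 13.24 + 59.24 years.

Δt = 96.2 years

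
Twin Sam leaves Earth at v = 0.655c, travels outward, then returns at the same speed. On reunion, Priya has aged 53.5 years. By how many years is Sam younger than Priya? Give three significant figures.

γ = 1/√(1 − 0.655²) = 1/√0.5710 = 1.323
Sam's elapsed proper time: τ = 53.5/1.323 = 40.43 years.
Age gap = Δt − τ = 53.5 − 40.43 years.

Δt − τ = 13.1 years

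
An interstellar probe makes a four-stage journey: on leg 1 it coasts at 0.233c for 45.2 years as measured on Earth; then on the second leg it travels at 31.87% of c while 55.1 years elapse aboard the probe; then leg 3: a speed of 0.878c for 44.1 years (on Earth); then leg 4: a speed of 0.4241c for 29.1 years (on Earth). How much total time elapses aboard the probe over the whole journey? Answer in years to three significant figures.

Leg 1: γ = 1/√(1 − 0.233²) = 1/√0.9457 = 1.028; τ_1 = 45.2/1.028 = 43.96 years.
Leg 2: 55.1 years is already measured aboard the probe.
Leg 3: γ = 1/√(1 − 0.878²) = 1/√0.2291 = 2.089; τ_3 = 44.1/2.089 = 21.11 years.
Leg 4: γ = 1/√(1 − 0.4241²) = 1/√0.8201 = 1.104; τ_4 = 29.1/1.104 = 26.35 years.
Total: 43.96 + 55.10 + 21.11 + 26.35 years.

τ = 147 years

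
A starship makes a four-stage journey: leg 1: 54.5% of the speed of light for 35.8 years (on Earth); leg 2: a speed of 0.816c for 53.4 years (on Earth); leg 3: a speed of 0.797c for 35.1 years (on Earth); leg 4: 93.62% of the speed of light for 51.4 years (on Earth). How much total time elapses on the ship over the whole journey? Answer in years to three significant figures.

τ = 100 years

Leg 1: β = 0.545; γ = 1/√(1 − 0.545²) = 1/√0.7030 = 1.193; τ_1 = 35.8/1.193 = 30.02 years.
Leg 2: γ = 1/√(1 − 0.816²) = 1/√0.3341 = 1.730; τ_2 = 53.4/1.730 = 30.87 years.
Leg 3: γ = 1/√(1 − 0.797²) = 1/√0.3648 = 1.656; τ_3 = 35.1/1.656 = 21.20 years.
Leg 4: β = 0.9362; γ = 1/√(1 − 0.9362²) = 1/√0.1235 = 2.845; τ_4 = 51.4/2.845 = 18.07 years.
Total: 30.02 + 30.87 + 21.20 + 18.07 years.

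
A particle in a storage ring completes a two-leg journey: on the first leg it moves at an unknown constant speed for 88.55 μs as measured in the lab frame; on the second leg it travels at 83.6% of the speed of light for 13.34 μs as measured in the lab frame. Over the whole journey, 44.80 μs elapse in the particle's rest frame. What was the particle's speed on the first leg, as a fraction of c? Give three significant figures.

β = 0.906

Leg 1: speed unknown; τ_1 = 88.55/γ_1.
Leg 2: β = 0.836; γ = 1/√(1 − 0.836²) = 1/√0.3011 = 1.822; τ_2 = 13.34/1.822 = 7.320 μs.
Total proper time: τ_1 + 7.320 = 44.80, so τ_1 = 44.80 − 7.320 = 37.48 μs.
γ_1 = 88.55/37.48 = 2.363; β = √(1 − 1/γ²) = √0.8208.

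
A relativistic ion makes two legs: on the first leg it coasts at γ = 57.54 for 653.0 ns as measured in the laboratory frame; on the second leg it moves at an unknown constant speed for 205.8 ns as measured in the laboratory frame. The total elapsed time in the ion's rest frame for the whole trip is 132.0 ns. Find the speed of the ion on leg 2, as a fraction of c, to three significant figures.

β = 0.810

Leg 1: γ = 57.54; τ_1 = 653.0/57.54 = 11.35 ns.
Leg 2: speed unknown; τ_2 = 205.8/γ_2.
Total proper time: 11.35 + τ_2 = 132.0, so τ_2 = 132.0 − 11.35 = 120.7 ns.
γ_2 = 205.8/120.7 = 1.706; β = √(1 − 1/γ²) = √0.6563.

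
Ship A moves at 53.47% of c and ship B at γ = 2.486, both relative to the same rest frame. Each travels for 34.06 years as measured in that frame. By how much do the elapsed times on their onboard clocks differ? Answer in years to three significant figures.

|τ_A − τ_B| = 15.1 years

A: β = 0.5347; γ = 1/√(1 − 0.5347²) = 1/√0.7141 = 1.183; τ_A = 34.06/1.183 = 28.78 years.
B: γ = 2.486; τ_B = 34.06/2.486 = 13.70 years.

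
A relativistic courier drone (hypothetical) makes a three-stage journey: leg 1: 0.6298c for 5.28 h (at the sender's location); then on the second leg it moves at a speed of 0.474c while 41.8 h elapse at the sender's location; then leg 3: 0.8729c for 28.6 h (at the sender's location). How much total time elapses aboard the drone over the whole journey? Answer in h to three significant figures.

τ = 54.9 h

Leg 1: γ = 1/√(1 − 0.6298²) = 1/√0.6034 = 1.287; τ_1 = 5.28/1.287 = 4.101 h.
Leg 2: γ = 1/√(1 − 0.474²) = 1/√0.7753 = 1.136; τ_2 = 41.8/1.136 = 36.81 h.
Leg 3: γ = 1/√(1 − 0.8729²) = 1/√0.2380 = 2.050; τ_3 = 28.6/2.050 = 13.95 h.
Total: 4.101 + 36.81 + 13.95 h.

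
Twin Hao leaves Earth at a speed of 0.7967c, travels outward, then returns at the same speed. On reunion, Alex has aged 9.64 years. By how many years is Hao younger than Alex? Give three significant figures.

γ = 1/√(1 − 0.7967²) = 1/√0.3653 = 1.655
Hao's elapsed proper time: τ = 9.64/1.655 = 5.826 years.
Age gap = Δt − τ = 9.64 − 5.826 years.

Δt − τ = 3.81 years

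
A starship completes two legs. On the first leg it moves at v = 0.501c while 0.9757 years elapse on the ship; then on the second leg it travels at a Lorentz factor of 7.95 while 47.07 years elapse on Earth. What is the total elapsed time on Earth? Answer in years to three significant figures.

Δt = 48.2 years

Leg 1: γ = 1/√(1 − 0.501²) = 1/√0.7490 = 1.155; Δt_1 = 1.155 × 0.9757 = 1.127 years.
Leg 2: 47.07 years is already measured on Earth.
Total: 1.127 + 47.07 years.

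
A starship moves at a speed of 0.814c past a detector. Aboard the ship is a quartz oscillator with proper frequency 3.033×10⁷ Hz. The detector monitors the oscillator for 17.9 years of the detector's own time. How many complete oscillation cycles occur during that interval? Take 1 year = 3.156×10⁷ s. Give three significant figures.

N = 9.95×10¹⁵

γ = 1/√(1 − 0.814²) = 1/√0.3374 = 1.722
During 17.9 years of lab time, the oscillator's proper time advances by τ = Δt/γ = 17.9/1.722 = 10.40 years = 3.281×10⁸ s.
N = f × τ = 3.033×10⁷ × 3.281×10⁸ = 9.953×10¹⁵.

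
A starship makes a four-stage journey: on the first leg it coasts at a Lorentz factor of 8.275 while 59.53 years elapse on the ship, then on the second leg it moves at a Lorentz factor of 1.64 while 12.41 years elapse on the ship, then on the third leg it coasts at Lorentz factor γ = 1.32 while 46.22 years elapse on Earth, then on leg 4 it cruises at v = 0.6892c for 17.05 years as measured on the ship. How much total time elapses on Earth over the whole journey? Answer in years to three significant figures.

Leg 1: γ = 8.275; Δt_1 = 8.275 × 59.53 = 492.6 years.
Leg 2: γ = 1.64; Δt_2 = 1.640 × 12.41 = 20.35 years.
Leg 3: 46.22 years is already measured on Earth.
Leg 4: γ = 1/√(1 − 0.6892²) = 1/√0.5250 = 1.380; Δt_4 = 1.380 × 17.05 = 23.53 years.
Total: 492.6 + 20.35 + 46.22 + 23.53 years.

Δt = 583 years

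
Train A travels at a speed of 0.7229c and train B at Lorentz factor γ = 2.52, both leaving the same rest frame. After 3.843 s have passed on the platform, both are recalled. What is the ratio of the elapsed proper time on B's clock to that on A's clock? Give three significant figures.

τ_B/τ_A = 0.574

A: γ = 1/√(1 − 0.7229²) = 1/√0.4774 = 1.447. B: γ = 2.52.
τ_A/τ_B = γ_B/γ_A = 2.520/1.447 = 1.741, so τ_B/τ_A = 0.5743.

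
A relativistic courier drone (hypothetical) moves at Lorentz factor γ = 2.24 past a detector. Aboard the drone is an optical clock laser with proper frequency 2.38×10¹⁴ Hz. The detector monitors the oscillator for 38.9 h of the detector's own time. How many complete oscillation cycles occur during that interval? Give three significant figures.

N = 1.49×10¹⁹

γ = 2.24
During 38.9 h of lab time, the oscillator's proper time advances by τ = Δt/γ = 38.9/2.240 = 17.37 h = 6.252×10⁴ s.
N = f × τ = 2.38×10¹⁴ × 6.252×10⁴ = 1.488×10¹⁹.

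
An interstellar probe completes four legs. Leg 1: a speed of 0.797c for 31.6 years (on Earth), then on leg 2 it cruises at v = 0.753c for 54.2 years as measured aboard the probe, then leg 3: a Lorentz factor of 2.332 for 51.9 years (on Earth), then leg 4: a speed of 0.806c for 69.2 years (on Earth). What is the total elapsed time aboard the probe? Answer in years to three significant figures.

τ = 137 years

Leg 1: γ = 1/√(1 − 0.797²) = 1/√0.3648 = 1.656; τ_1 = 31.6/1.656 = 19.09 years.
Leg 2: 54.2 years is already measured aboard the probe.
Leg 3: γ = 2.332; τ_3 = 51.9/2.332 = 22.26 years.
Leg 4: γ = 1/√(1 − 0.806²) = 1/√0.3504 = 1.689; τ_4 = 69.2/1.689 = 40.96 years.
Total: 19.09 + 54.20 + 22.26 + 40.96 years.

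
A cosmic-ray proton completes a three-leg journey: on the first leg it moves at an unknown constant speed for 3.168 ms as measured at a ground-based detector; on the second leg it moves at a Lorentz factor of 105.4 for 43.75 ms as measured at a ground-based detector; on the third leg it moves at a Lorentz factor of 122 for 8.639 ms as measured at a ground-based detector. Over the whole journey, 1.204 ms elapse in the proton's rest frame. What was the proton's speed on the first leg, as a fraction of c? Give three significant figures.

Leg 1: speed unknown; τ_1 = 3.168/γ_1.
Leg 2: γ = 105.4; τ_2 = 43.75/105.4 = 0.4151 ms.
Leg 3: γ = 122; τ_3 = 8.639/122.0 = 0.07081 ms.
Total proper time: τ_1 + 0.4151 + 0.07081 = 1.204, so τ_1 = 1.204 − 0.4859 = 0.7181 ms.
γ_1 = 3.168/0.7181 = 4.412; β = √(1 − 1/γ²) = √0.9486.

β = 0.974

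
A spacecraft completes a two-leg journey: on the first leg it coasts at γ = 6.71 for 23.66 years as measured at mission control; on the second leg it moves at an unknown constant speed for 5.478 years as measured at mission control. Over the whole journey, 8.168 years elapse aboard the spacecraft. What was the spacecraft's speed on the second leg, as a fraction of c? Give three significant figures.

β = 0.531

Leg 1: γ = 6.71; τ_1 = 23.66/6.710 = 3.526 years.
Leg 2: speed unknown; τ_2 = 5.478/γ_2.
Total proper time: 3.526 + τ_2 = 8.168, so τ_2 = 8.168 − 3.526 = 4.642 years.
γ_2 = 5.478/4.642 = 1.180; β = √(1 − 1/γ²) = √0.2820.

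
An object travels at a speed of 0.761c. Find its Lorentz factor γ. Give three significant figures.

γ = 1.54

γ = 1/√(1 − 0.761²) = 1/√0.4209 = 1.541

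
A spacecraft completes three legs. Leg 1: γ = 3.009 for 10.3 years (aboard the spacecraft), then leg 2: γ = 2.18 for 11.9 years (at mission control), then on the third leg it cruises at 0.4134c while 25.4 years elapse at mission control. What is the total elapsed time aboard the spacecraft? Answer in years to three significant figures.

Leg 1: 10.3 years is already measured aboard the spacecraft.
Leg 2: γ = 2.18; τ_2 = 11.9/2.180 = 5.459 years.
Leg 3: γ = 1/√(1 − 0.4134²) = 1/√0.8291 = 1.098; τ_3 = 25.4/1.098 = 23.13 years.
Total: 10.30 + 5.459 + 23.13 years.

τ = 38.9 years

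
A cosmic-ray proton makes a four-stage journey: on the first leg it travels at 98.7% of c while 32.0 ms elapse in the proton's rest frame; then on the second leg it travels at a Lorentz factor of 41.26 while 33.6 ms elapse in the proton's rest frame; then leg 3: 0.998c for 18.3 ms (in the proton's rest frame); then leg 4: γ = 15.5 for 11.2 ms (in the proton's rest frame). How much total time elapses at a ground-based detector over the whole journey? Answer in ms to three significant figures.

Leg 1: β = 0.987; γ = 1/√(1 − 0.987²) = 1/√0.02583 = 6.222; Δt_1 = 6.222 × 32.0 = 199.1 ms.
Leg 2: γ = 41.26; Δt_2 = 41.26 × 33.6 = 1386 ms.
Leg 3: γ = 1/√(1 − 0.998²) = 1/√0.003996 = 15.82; Δt_3 = 15.82 × 18.3 = 289.5 ms.
Leg 4: γ = 15.5; Δt_4 = 15.50 × 11.2 = 173.6 ms.
Total: 199.1 + 1386 + 289.5 + 173.6 ms.

Δt = 2050 ms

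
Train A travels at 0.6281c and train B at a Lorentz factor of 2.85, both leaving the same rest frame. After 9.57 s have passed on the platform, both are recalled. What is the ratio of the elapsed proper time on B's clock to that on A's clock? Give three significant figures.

τ_B/τ_A = 0.451

A: γ = 1/√(1 − 0.6281²) = 1/√0.6055 = 1.285. B: γ = 2.85.
τ_A/τ_B = γ_B/γ_A = 2.850/1.285 = 2.218, so τ_B/τ_A = 0.4509.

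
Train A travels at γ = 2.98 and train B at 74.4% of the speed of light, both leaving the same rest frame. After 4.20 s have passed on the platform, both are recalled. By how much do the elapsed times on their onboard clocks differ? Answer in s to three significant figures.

A: γ = 2.98; τ_A = 4.20/2.980 = 1.409 s.
B: β = 0.744; γ = 1/√(1 − 0.744²) = 1/√0.4465 = 1.497; τ_B = 4.20/1.497 = 2.806 s.

|τ_A − τ_B| = 1.40 s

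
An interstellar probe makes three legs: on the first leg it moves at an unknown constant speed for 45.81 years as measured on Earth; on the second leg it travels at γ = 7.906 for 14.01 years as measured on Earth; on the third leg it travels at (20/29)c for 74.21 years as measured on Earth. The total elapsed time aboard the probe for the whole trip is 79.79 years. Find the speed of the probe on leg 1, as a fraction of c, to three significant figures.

β = 0.848

Leg 1: speed unknown; τ_1 = 45.81/γ_1.
Leg 2: γ = 7.906; τ_2 = 14.01/7.906 = 1.772 years.
Leg 3: γ = 1/√(1 − (20/29)²) = 29/21 ≈ 1.381; τ_3 = 74.21/1.381 = 53.74 years.
Total proper time: τ_1 + 1.772 + 53.74 = 79.79, so τ_1 = 79.79 − 55.51 = 24.28 years.
γ_1 = 45.81/24.28 = 1.887; β = √(1 − 1/γ²) = √0.7191.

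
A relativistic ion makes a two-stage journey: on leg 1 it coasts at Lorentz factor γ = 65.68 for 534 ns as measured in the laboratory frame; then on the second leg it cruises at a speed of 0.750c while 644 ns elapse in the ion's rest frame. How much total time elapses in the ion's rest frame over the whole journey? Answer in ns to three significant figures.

τ = 652 ns

Leg 1: γ = 65.68; τ_1 = 534/65.68 = 8.130 ns.
Leg 2: 644 ns is already measured in the ion's rest frame.
Total: 8.130 + 644.0 ns.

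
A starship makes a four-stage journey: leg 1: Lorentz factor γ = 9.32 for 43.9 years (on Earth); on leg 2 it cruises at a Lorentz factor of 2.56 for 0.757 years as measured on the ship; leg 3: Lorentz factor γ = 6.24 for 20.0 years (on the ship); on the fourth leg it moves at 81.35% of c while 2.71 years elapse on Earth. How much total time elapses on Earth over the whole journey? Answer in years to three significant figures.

Δt = 173 years

Leg 1: 43.9 years is already measured on Earth.
Leg 2: γ = 2.56; Δt_2 = 2.560 × 0.757 = 1.938 years.
Leg 3: γ = 6.24; Δt_3 = 6.240 × 20.0 = 124.8 years.
Leg 4: 2.71 years is already measured on Earth.
Total: 43.90 + 1.938 + 124.8 + 2.710 years.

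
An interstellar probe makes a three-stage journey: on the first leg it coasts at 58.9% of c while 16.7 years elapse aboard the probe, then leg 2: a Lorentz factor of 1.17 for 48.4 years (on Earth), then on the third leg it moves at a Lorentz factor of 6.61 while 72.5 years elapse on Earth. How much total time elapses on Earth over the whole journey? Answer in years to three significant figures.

Δt = 142 years

Leg 1: β = 0.589; γ = 1/√(1 − 0.589²) = 1/√0.6531 = 1.237; Δt_1 = 1.237 × 16.7 = 20.66 years.
Leg 2: 48.4 years is already measured on Earth.
Leg 3: 72.5 years is already measured on Earth.
Total: 20.66 + 48.40 + 72.50 years.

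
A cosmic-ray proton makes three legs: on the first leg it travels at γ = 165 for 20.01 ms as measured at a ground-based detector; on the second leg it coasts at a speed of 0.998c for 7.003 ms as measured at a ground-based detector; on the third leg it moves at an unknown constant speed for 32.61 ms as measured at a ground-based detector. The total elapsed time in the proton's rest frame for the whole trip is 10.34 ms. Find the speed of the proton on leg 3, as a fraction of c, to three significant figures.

β = 0.954

Leg 1: γ = 165; τ_1 = 20.01/165.0 = 0.1213 ms.
Leg 2: γ = 1/√(1 − 0.998²) = 1/√0.003996 = 15.82; τ_2 = 7.003/15.82 = 0.4427 ms.
Leg 3: speed unknown; τ_3 = 32.61/γ_3.
Total proper time: 0.1213 + 0.4427 + τ_3 = 10.34, so τ_3 = 10.34 − 0.5640 = 9.776 ms.
γ_3 = 32.61/9.776 = 3.336; β = √(1 − 1/γ²) = √0.9101.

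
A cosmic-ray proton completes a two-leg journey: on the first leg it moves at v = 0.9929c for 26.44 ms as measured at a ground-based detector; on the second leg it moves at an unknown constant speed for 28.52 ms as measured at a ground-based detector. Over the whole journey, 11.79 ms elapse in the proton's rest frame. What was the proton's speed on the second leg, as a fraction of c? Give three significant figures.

β = 0.953

Leg 1: γ = 1/√(1 − 0.9929²) = 1/√0.01415 = 8.407; τ_1 = 26.44/8.407 = 3.145 ms.
Leg 2: speed unknown; τ_2 = 28.52/γ_2.
Total proper time: 3.145 + τ_2 = 11.79, so τ_2 = 11.79 − 3.145 = 8.645 ms.
γ_2 = 28.52/8.645 = 3.299; β = √(1 − 1/γ²) = √0.9081.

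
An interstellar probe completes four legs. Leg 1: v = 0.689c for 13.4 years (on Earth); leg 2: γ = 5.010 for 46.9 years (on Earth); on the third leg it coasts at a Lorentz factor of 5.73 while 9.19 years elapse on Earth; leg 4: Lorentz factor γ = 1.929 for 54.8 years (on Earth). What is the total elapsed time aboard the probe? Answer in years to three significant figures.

Leg 1: γ = 1/√(1 − 0.689²) = 1/√0.5253 = 1.380; τ_1 = 13.4/1.380 = 9.712 years.
Leg 2: γ = 5.010; τ_2 = 46.9/5.010 = 9.361 years.
Leg 3: γ = 5.73; τ_3 = 9.19/5.730 = 1.604 years.
Leg 4: γ = 1.929; τ_4 = 54.8/1.929 = 28.41 years.
Total: 9.712 + 9.361 + 1.604 + 28.41 years.

τ = 49.1 years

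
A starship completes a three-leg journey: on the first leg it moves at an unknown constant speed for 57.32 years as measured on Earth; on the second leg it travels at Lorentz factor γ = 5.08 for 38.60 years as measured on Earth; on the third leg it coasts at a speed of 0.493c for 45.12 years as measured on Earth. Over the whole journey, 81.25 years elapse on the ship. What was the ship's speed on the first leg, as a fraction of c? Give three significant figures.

Leg 1: speed unknown; τ_1 = 57.32/γ_1.
Leg 2: γ = 5.08; τ_2 = 38.60/5.080 = 7.598 years.
Leg 3: γ = 1/√(1 − 0.493²) = 1/√0.7570 = 1.149; τ_3 = 45.12/1.149 = 39.26 years.
Total proper time: τ_1 + 7.598 + 39.26 = 81.25, so τ_1 = 81.25 − 46.85 = 34.40 years.
γ_1 = 57.32/34.40 = 1.666; β = √(1 − 1/γ²) = √0.6399.

β = 0.800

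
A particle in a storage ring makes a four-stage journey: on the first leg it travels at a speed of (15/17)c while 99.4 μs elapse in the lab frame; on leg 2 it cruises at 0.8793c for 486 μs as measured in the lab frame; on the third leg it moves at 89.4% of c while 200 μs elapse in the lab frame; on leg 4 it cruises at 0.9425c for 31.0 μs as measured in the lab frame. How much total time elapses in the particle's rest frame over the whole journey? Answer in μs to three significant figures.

τ = 378 μs

Leg 1: γ = 1/√(1 − (15/17)²) = 17/8 = 2.125; τ_1 = 99.4/2.125 = 46.78 μs.
Leg 2: γ = 1/√(1 − 0.8793²) = 1/√0.2268 = 2.100; τ_2 = 486/2.100 = 231.5 μs.
Leg 3: β = 0.894; γ = 1/√(1 − 0.894²) = 1/√0.2008 = 2.232; τ_3 = 200/2.232 = 89.61 μs.
Leg 4: γ = 1/√(1 − 0.9425²) = 1/√0.1117 = 2.992; τ_4 = 31.0/2.992 = 10.36 μs.
Total: 46.78 + 231.5 + 89.61 + 10.36 μs.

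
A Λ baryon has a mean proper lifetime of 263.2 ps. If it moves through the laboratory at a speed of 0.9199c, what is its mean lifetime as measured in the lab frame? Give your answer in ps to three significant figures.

γ = 1/√(1 − 0.9199²) = 1/√0.1538 = 2.550
The rest-frame lifetime is the proper time; the lab measures the dilated interval Δt = γτ₀ = 2.550 × 263.2 ps.

Δt = 671 ps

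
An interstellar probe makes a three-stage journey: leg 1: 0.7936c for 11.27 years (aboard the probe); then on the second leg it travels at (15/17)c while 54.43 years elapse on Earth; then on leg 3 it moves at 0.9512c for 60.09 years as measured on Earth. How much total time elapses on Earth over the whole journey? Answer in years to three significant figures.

Δt = 133 years

Leg 1: γ = 1/√(1 − 0.7936²) = 1/√0.3702 = 1.644; Δt_1 = 1.644 × 11.27 = 18.52 years.
Leg 2: 54.43 years is already measured on Earth.
Leg 3: 60.09 years is already measured on Earth.
Total: 18.52 + 54.43 + 60.09 years.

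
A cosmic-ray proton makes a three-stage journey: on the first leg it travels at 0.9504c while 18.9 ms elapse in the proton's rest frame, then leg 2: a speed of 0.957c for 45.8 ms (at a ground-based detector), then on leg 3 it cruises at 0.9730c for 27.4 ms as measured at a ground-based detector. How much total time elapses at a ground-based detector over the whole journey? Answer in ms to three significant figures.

Δt = 134 ms

Leg 1: γ = 1/√(1 − 0.9504²) = 1/√0.09674 = 3.215; Δt_1 = 3.215 × 18.9 = 60.77 ms.
Leg 2: 45.8 ms is already measured at a ground-based detector.
Leg 3: 27.4 ms is already measured at a ground-based detector.
Total: 60.77 + 45.80 + 27.40 ms.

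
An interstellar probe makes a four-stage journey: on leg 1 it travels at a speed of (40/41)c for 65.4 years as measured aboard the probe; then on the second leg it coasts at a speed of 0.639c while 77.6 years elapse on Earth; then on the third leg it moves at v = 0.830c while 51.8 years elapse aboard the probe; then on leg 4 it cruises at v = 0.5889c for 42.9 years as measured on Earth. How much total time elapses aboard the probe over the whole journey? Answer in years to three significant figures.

Leg 1: 65.4 years is already measured aboard the probe.
Leg 2: γ = 1/√(1 − 0.639²) = 1/√0.5917 = 1.300; τ_2 = 77.6/1.300 = 59.69 years.
Leg 3: 51.8 years is already measured aboard the probe.
Leg 4: γ = 1/√(1 − 0.5889²) = 1/√0.6532 = 1.237; τ_4 = 42.9/1.237 = 34.67 years.
Total: 65.40 + 59.69 + 51.80 + 34.67 years.

τ = 212 years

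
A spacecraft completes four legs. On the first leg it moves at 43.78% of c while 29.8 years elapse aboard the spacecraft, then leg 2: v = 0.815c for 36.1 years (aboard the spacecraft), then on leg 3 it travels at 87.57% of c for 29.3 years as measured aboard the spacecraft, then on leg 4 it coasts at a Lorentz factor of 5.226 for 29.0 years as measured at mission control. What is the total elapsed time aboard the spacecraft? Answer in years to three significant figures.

τ = 101 years

Leg 1: 29.8 years is already measured aboard the spacecraft.
Leg 2: 36.1 years is already measured aboard the spacecraft.
Leg 3: 29.3 years is already measured aboard the spacecraft.
Leg 4: γ = 5.226; τ_4 = 29.0/5.226 = 5.549 years.
Total: 29.80 + 36.10 + 29.30 + 5.549 years.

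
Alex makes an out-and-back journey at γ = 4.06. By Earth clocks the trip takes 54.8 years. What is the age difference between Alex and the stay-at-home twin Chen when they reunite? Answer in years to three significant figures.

Δt − τ = 41.3 years

γ = 4.06
Alex's elapsed proper time: τ = 54.8/4.060 = 13.50 years.
Age gap = Δt − τ = 54.8 − 13.50 years.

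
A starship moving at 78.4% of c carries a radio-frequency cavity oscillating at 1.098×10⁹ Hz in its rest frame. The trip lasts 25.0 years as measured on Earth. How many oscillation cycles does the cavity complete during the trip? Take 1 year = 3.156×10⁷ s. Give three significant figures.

N = 5.38×10¹⁷

β = 0.784; γ = 1/√(1 − 0.784²) = 1/√0.3853 = 1.611
The oscillator's own cycle count is N = f × τ where τ is the proper time on the ship. τ = Δt/γ = 25.0/1.611 = 15.52 years = 4.898×10⁸ s.
N = 1.098×10⁹ × 4.898×10⁸ = 5.378×10¹⁷.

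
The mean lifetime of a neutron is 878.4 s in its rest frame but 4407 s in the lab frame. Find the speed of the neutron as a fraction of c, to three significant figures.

v = 0.980c

γ = Δt/τ₀ = 4407/878.4 = 5.017
β = √(1 − 1/γ²) = √(1 − 0.03973) = √0.9603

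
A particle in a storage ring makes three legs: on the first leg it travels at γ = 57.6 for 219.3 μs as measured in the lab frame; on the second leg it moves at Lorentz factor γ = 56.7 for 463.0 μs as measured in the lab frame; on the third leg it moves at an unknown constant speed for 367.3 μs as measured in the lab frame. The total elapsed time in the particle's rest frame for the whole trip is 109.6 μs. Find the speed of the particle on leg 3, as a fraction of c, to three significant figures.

β = 0.964

Leg 1: γ = 57.6; τ_1 = 219.3/57.60 = 3.807 μs.
Leg 2: γ = 56.7; τ_2 = 463.0/56.70 = 8.166 μs.
Leg 3: speed unknown; τ_3 = 367.3/γ_3.
Total proper time: 3.807 + 8.166 + τ_3 = 109.6, so τ_3 = 109.6 − 11.97 = 97.63 μs.
γ_3 = 367.3/97.63 = 3.762; β = √(1 − 1/γ²) = √0.9294.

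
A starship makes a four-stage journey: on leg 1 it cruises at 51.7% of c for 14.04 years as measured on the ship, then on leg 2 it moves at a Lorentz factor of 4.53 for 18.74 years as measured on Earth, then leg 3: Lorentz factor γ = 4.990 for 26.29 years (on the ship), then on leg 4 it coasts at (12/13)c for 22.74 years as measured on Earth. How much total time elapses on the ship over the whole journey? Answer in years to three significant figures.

Leg 1: 14.04 years is already measured on the ship.
Leg 2: γ = 4.53; τ_2 = 18.74/4.530 = 4.137 years.
Leg 3: 26.29 years is already measured on the ship.
Leg 4: γ = 1/√(1 − (12/13)²) = 13/5 = 2.600; τ_4 = 22.74/2.600 = 8.746 years.
Total: 14.04 + 4.137 + 26.29 + 8.746 years.

τ = 53.2 years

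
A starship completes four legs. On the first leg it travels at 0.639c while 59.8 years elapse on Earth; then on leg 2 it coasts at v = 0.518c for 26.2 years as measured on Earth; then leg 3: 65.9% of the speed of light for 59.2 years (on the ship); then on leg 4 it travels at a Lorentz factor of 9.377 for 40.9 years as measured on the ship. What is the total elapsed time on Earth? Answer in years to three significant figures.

Δt = 548 years

Leg 1: 59.8 years is already measured on Earth.
Leg 2: 26.2 years is already measured on Earth.
Leg 3: β = 0.659; γ = 1/√(1 − 0.659²) = 1/√0.5657 = 1.330; Δt_3 = 1.330 × 59.2 = 78.71 years.
Leg 4: γ = 9.377; Δt_4 = 9.377 × 40.9 = 383.5 years.
Total: 59.80 + 26.20 + 78.71 + 383.5 years.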